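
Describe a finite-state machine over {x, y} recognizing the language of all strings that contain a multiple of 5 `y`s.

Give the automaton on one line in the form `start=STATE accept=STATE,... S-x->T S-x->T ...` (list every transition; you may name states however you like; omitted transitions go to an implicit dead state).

start=A accept=A A-x->A A-y->B B-x->B B-y->C C-x->C C-y->D D-x->D D-y->E E-x->E E-y->A

Keep the running count of `y`s modulo 5: each `y` advances along the cycle A → B → C → D → E → A while other symbols loop. Accept at A.
5 states suffice.
       x  y 
>* A   A  B 
   B   B  C 
   C   C  D 
   D   D  E 
   E   E  A 
(> = start, * = accepting)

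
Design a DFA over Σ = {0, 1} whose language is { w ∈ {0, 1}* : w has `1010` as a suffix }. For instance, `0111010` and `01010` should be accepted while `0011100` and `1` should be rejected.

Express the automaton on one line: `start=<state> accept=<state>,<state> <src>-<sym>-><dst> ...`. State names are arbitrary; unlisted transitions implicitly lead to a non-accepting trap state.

start=q0 accept=q4 q0-0->q0 q0-1->q1 q1-0->q2 q1-1->q1 q2-0->q0 q2-1->q3 q3-0->q4 q3-1->q1 q4-0->q0 q4-1->q3

Let each state record the length of the longest suffix of the input read so far that is also a prefix of `1010`. q1 means the last symbol is `1`; q2 means the last 2 symbols are `10`; q3 means the last 3 symbols are `101`; q4 means the last 4 symbols are `1010`. Accept only at q4, where the string currently ends in `1010`.
5 states suffice.
        0   1  
>  q0   q0  q1 
   q1   q2  q1 
   q2   q0  q3 
   q3   q4  q1 
 * q4   q0  q3 
(> = start, * = accepting)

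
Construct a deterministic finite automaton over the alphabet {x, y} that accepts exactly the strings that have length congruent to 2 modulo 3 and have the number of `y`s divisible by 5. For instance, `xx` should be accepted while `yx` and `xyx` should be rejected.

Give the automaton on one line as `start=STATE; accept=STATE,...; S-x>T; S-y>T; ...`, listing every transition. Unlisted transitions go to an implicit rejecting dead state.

Handle the two conditions separately and then intersect. One (3 states) tracks the input length modulo 3; the other (5 states) tracks the count of `y`s modulo 5. Each combined state is a pair, one component from each; accept when both components accept.
With 15 states:
          x    y  
>  S0     S1   S2 
   S1     S3   S4 
   S2     S4   S5 
 * S3     S0   S6 
   S4     S6   S7 
   S5     S7   S8 
   S6     S2   S9 
   S7     S9  S10 
   S8    S10  S11 
   S9     S5  S12 
   S10   S12  S13 
   S11   S13   S3 
   S12    S8  S14 
   S13   S14   S0 
   S14   S11   S1 
(> = start, * = accepting)

start=S0; accept=S3; S0-x>S1; S0-y>S2; S1-x>S3; S1-y>S4; S2-x>S4; S2-y>S5; S3-x>S0; S3-y>S6; S4-x>S6; S4-y>S7; S5-x>S7; S5-y>S8; S6-x>S2; S6-y>S9; S7-x>S9; S7-y>S10; S8-x>S10; S8-y>S11; S9-x>S5; S9-y>S12; S10-x>S12; S10-y>S13; S11-x>S13; S11-y>S3; S12-x>S8; S12-y>S14; S13-x>S14; S13-y>S0; S14-x>S11; S14-y>S1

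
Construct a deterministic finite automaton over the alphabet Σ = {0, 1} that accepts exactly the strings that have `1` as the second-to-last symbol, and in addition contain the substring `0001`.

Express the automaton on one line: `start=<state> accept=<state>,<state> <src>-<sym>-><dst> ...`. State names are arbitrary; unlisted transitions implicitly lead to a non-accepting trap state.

Handle the two conditions separately and then intersect. One (7 states) tracks the last 2 symbols read; the other (5 states) tracks whether and how much of `0001` has been seen. Each combined state is a pair, one component from each; accept when both components accept. Minimizing collapses redundant product states.
        0   1  
>  S0   S1  S0 
   S1   S2  S0 
   S2   S3  S0 
   S3   S3  S4 
   S4   S5  S6 
 * S5   S3  S4 
 * S6   S5  S6 
(> = start, * = accepting)

start=S0 accept=S5,S6 S0-0->S1 S0-1->S0 S1-0->S2 S1-1->S0 S2-0->S3 S2-1->S0 S3-0->S3 S3-1->S4 S4-0->S5 S4-1->S6 S5-0->S3 S5-1->S4 S6-0->S5 S6-1->S6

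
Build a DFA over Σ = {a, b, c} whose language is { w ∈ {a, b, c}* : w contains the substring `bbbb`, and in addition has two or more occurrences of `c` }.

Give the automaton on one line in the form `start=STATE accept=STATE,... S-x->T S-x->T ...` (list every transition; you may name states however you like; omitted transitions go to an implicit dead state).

Run two small machines in parallel and take their product. The first has 5 states tracking whether and how much of `bbbb` has been seen; the second has 4 states tracking the count of `c`s, saturating at 3. A product state is a pair (one from each), accepting exactly when both do.
A 20-state machine:
          a    b    c  
>  S0     S0   S1   S2 
   S1     S0   S3   S2 
   S2     S2   S4   S5 
   S3     S0   S6   S2 
   S4     S2   S7   S5 
   S5     S5   S8   S9 
   S6     S0  S10   S2 
   S7     S2  S11   S5 
   S8     S5  S12   S9 
   S9     S9  S13   S9 
   S10   S10  S10  S14 
   S11    S2  S14   S5 
   S12    S5  S15   S9 
   S13    S9  S16   S9 
   S14   S14  S14  S17 
   S15    S5  S17   S9 
   S16    S9  S18   S9 
 * S17   S17  S17  S19 
   S18    S9  S19   S9 
 * S19   S19  S19  S19 
(> = start, * = accepting)

start=S0 accept=S17,S19 S0-a->S0 S0-b->S1 S0-c->S2 S1-a->S0 S1-b->S3 S1-c->S2 S2-a->S2 S2-b->S4 S2-c->S5 S3-a->S0 S3-b->S6 S3-c->S2 S4-a->S2 S4-b->S7 S4-c->S5 S5-a->S5 S5-b->S8 S5-c->S9 S6-a->S0 S6-b->S10 S6-c->S2 S7-a->S2 S7-b->S11 S7-c->S5 S8-a->S5 S8-b->S12 S8-c->S9 S9-a->S9 S9-b->S13 S9-c->S9 S10-a->S10 S10-b->S10 S10-c->S14 S11-a->S2 S11-b->S14 S11-c->S5 S12-a->S5 S12-b->S15 S12-c->S9 S13-a->S9 S13-b->S16 S13-c->S9 S14-a->S14 S14-b->S14 S14-c->S17 S15-a->S5 S15-b->S17 S15-c->S9 S16-a->S9 S16-b->S18 S16-c->S9 S17-a->S17 S17-b->S17 S17-c->S19 S18-a->S9 S18-b->S19 S18-c->S9 S19-a->S19 S19-b->S19 S19-c->S19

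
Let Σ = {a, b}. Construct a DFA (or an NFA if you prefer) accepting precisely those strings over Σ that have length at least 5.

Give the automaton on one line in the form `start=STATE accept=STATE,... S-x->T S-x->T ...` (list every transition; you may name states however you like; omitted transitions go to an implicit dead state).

Count input length up to 6: every symbol moves from s0 toward s6, which means 'more than 5' and absorbs. Accept from {s5, s6}.
A 7-state machine:
        a   b  
>  s0   s1  s1 
   s1   s2  s2 
   s2   s3  s3 
   s3   s4  s4 
   s4   s5  s5 
 * s5   s6  s6 
 * s6   s6  s6 
(> = start, * = accepting)

start=s0 accept=s5,s6 s0-a->s1 s0-b->s1 s1-a->s2 s1-b->s2 s2-a->s3 s2-b->s3 s3-a->s4 s3-b->s4 s4-a->s5 s4-b->s5 s5-a->s6 s5-b->s6 s6-a->s6 s6-b->s6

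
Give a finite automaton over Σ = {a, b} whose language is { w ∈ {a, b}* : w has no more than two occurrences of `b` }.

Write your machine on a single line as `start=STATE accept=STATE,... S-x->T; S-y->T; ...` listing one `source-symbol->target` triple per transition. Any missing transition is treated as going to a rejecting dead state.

start=S0; accept=S0,S1,S2; S0-a->S0; S0-b->S1; S1-a->S1; S1-b->S2; S2-a->S2; S2-b->S3; S3-a->S3; S3-b->S3

Count `b`s, saturating at 3: states S0 through S2 mean 0 through 2 `b`s seen; S3 means more than 2. Each `b` increments (capped at S3); other symbols loop. Accept from {S0, S1, S2}.
        a   b  
>* S0   S0  S1 
 * S1   S1  S2 
 * S2   S2  S3 
   S3   S3  S3 
(> = start, * = accepting)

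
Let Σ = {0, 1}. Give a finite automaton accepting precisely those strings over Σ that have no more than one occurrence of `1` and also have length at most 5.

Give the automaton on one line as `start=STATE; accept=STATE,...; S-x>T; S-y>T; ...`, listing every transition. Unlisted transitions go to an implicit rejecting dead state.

start=s0; accept=s0,s1,s2,s3,s4,s6,s7,s8,s9,s10; s0-0>s1; s0-1>s2; s1-0>s3; s1-1>s4; s2-0>s4; s2-1>s5; s3-0>s6; s3-1>s7; s4-0>s7; s4-1>s5; s5-0>s5; s5-1>s5; s6-0>s8; s6-1>s9; s7-0>s9; s7-1>s5; s8-0>s10; s8-1>s10; s9-0>s10; s9-1>s5; s10-0>s5; s10-1>s5

Handle the two conditions separately and then intersect. One (3 states) tracks the count of `1`s, saturating at 2; the other (7 states) tracks the input length, saturating at 6. Each combined state is a pair, one component from each; accept when both components accept. Minimizing collapses redundant product states.
With 11 states:
          0    1  
>* s0     s1   s2 
 * s1     s3   s4 
 * s2     s4   s5 
 * s3     s6   s7 
 * s4     s7   s5 
   s5     s5   s5 
 * s6     s8   s9 
 * s7     s9   s5 
 * s8    s10  s10 
 * s9    s10   s5 
 * s10    s5   s5 
(> = start, * = accepting)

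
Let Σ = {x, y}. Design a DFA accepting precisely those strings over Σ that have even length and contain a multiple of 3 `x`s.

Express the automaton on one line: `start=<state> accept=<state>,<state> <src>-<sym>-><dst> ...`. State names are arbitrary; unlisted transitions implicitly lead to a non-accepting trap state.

start=S0 accept=S0 S0-x->S1 S0-y->S2 S1-x->S3 S1-y->S4 S2-x->S4 S2-y->S0 S3-x->S2 S3-y->S5 S4-x->S5 S4-y->S1 S5-x->S0 S5-y->S3

Run two small machines in parallel and take their product. One (2 states) tracks the input length modulo 2; the other (3 states) tracks the count of `x`s modulo 3. Each combined state is a pair, one component from each; accept when both components accept.
6 states suffice.
        x   y  
>* S0   S1  S2 
   S1   S3  S4 
   S2   S4  S0 
   S3   S2  S5 
   S4   S5  S1 
   S5   S0  S3 
(> = start, * = accepting)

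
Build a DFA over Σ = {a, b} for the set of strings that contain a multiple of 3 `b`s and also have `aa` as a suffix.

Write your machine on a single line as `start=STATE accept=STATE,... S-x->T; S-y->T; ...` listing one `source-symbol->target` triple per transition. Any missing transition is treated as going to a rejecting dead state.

start=S0; accept=S3; S0-a->S1; S0-b->S2; S1-a->S3; S1-b->S2; S2-a->S4; S2-b->S5; S3-a->S3; S3-b->S2; S4-a->S6; S4-b->S5; S5-a->S7; S5-b->S0; S6-a->S6; S6-b->S5; S7-a->S8; S7-b->S0; S8-a->S8; S8-b->S0

Build one automaton per condition and run them in lockstep. One (3 states) tracks the count of `b`s modulo 3; the other (3 states) tracks how much of the suffix `aa` has currently been matched. Each combined state is a pair, one component from each; accept when both components accept.
With 9 states:
        a   b  
>  S0   S1  S2 
   S1   S3  S2 
   S2   S4  S5 
 * S3   S3  S2 
   S4   S6  S5 
   S5   S7  S0 
   S6   S6  S5 
   S7   S8  S0 
   S8   S8  S0 
(> = start, * = accepting)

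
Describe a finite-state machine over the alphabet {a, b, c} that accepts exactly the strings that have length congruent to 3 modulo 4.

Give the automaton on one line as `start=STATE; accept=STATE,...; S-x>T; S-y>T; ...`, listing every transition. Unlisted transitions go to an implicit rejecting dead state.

Only the length mod 4 matters, so use a 4-cycle: from any state, every input symbol moves to the next state, wrapping S3 back to S0. Mark S3 accepting.
A 4-state machine:
        a   b   c  
>  S0   S1  S1  S1 
   S1   S2  S2  S2 
   S2   S3  S3  S3 
 * S3   S0  S0  S0 
(> = start, * = accepting)

start=S0; accept=S3; S0-a>S1; S0-b>S1; S0-c>S1; S1-a>S2; S1-b>S2; S1-c>S2; S2-a>S3; S2-b>S3; S2-c>S3; S3-a>S0; S3-b>S0; S3-c>S0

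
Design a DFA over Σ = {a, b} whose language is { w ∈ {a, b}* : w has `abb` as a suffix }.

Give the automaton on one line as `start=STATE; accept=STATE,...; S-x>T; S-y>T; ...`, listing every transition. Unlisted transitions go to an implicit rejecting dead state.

Remember how much of `abb` the current input suffix matches. State q0 means no match yet; q1 means the last symbol is `a`; q2 means the last 2 symbols are `ab`; q3 means the last 3 symbols are `abb`. Only q3 accepts. On a mismatch, fall back to the longest proper suffix that is still a prefix of `abb`.
A 4-state machine:
        a   b  
>  q0   q1  q0 
   q1   q1  q2 
   q2   q1  q3 
 * q3   q1  q0 
(> = start, * = accepting)

start=q0; accept=q3; q0-a>q1; q0-b>q0; q1-a>q1; q1-b>q2; q2-a>q1; q2-b>q3; q3-a>q1; q3-b>q0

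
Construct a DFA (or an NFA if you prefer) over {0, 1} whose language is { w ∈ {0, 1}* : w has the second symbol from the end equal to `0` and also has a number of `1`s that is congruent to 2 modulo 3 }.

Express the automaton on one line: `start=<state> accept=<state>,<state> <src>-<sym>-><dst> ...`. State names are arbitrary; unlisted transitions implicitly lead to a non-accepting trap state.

Build one automaton per condition and run them in lockstep. The first has 7 states tracking the last 2 symbols read; the second has 3 states tracking the count of `1`s modulo 3. A product state is a pair (one from each), accepting exactly when both do.
       0  1 
>  A   B  C 
   B   D  E 
   C   F  G 
   D   D  E 
   E   F  G 
   F   H  I 
   G   J  K 
   H   H  I 
 * I   J  K 
   J   L  M 
   K   N  O 
 * L   L  M 
   M   N  O 
   N   D  E 
   O   F  G 
(> = start, * = accepting)

start=A accept=I,L A-0->B A-1->C B-0->D B-1->E C-0->F C-1->G D-0->D D-1->E E-0->F E-1->G F-0->H F-1->I G-0->J G-1->K H-0->H H-1->I I-0->J I-1->K J-0->L J-1->M K-0->N K-1->O L-0->L L-1->M M-0->N M-1->O N-0->D N-1->E O-0->F O-1->G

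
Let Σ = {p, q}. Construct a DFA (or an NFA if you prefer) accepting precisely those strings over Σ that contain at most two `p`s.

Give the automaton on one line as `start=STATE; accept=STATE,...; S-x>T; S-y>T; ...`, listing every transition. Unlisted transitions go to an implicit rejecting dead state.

Count `p`s, saturating at 3: states S0 through S2 mean 0 through 2 `p`s seen; S3 means more than 2. Each `p` increments (capped at S3); other symbols loop. Accept from {S0, S1, S2}.
4 states suffice.
        p   q  
>* S0   S1  S0 
 * S1   S2  S1 
 * S2   S3  S2 
   S3   S3  S3 
(> = start, * = accepting)

start=S0; accept=S0,S1,S2; S0-p>S1; S0-q>S0; S1-p>S2; S1-q>S1; S2-p>S3; S2-q>S2; S3-p>S3; S3-q>S3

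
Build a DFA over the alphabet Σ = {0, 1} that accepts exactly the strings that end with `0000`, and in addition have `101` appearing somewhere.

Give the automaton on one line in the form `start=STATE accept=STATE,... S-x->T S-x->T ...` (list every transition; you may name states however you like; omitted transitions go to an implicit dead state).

Handle the two conditions separately and then intersect. The first has 5 states tracking how much of the suffix `0000` has currently been matched; the second has 4 states tracking whether and how much of `101` has been seen. A product state is a pair (one from each), accepting exactly when both do. Equivalent product states are then merged.
        0   1  
>  s0   s0  s1 
   s1   s2  s1 
   s2   s0  s3 
   s3   s4  s3 
   s4   s5  s3 
   s5   s6  s3 
   s6   s7  s3 
 * s7   s7  s3 
(> = start, * = accepting)

start=s0 accept=s7 s0-0->s0 s0-1->s1 s1-0->s2 s1-1->s1 s2-0->s0 s2-1->s3 s3-0->s4 s3-1->s3 s4-0->s5 s4-1->s3 s5-0->s6 s5-1->s3 s6-0->s7 s6-1->s3 s7-0->s7 s7-1->s3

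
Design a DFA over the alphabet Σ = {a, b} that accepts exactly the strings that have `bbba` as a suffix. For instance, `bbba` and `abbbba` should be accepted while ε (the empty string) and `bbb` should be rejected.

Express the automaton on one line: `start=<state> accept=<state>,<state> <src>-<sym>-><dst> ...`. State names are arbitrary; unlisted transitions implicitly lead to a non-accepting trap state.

start=s0 accept=s4 s0-a->s0 s0-b->s1 s1-a->s0 s1-b->s2 s2-a->s0 s2-b->s3 s3-a->s4 s3-b->s3 s4-a->s0 s4-b->s1

Remember how much of `bbba` the current input suffix matches. State s0 means no match yet; s1 means the last symbol is `b`; s2 means the last 2 symbols are `bb`; s3 means the last 3 symbols are `bbb`; s4 means the last 4 symbols are `bbba`. Only s4 accepts. On a mismatch, fall back to the longest proper suffix that is still a prefix of `bbba`.
A 5-state machine:
        a   b  
>  s0   s0  s1 
   s1   s0  s2 
   s2   s0  s3 
   s3   s4  s3 
 * s4   s0  s1 
(> = start, * = accepting)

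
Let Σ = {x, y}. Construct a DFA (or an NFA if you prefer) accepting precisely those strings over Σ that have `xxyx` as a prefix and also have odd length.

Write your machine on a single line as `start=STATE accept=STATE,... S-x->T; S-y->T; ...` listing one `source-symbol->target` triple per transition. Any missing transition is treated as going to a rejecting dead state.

start=q0; accept=q6; q0-x->q1; q0-y->q2; q1-x->q3; q1-y->q2; q2-x->q2; q2-y->q2; q3-x->q2; q3-y->q4; q4-x->q5; q4-y->q2; q5-x->q6; q5-y->q6; q6-x->q5; q6-y->q5

Handle the two conditions separately and then intersect. One (6 states) tracks whether the input so far still matches the prefix `xxyx`; the other (2 states) tracks the input length modulo 2. Each combined state is a pair, one component from each; accept when both components accept. Minimizing collapses redundant product states.
        x   y  
>  q0   q1  q2 
   q1   q3  q2 
   q2   q2  q2 
   q3   q2  q4 
   q4   q5  q2 
   q5   q6  q6 
 * q6   q5  q5 
(> = start, * = accepting)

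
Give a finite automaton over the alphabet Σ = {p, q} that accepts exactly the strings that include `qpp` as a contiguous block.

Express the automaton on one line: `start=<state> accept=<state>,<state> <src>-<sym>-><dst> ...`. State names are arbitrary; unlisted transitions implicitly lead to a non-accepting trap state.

start=S0 accept=S3 S0-p->S0 S0-q->S1 S1-p->S2 S1-q->S1 S2-p->S3 S2-q->S1 S3-p->S3 S3-q->S3

States S0..S2 record the length of the longest prefix of `qpp` that matches the current input suffix. Reaching S3 means `qpp` has been seen, and we stay there forever. Accept from S3.
With 4 states:
        p   q  
>  S0   S0  S1 
   S1   S2  S1 
   S2   S3  S1 
 * S3   S3  S3 
(> = start, * = accepting)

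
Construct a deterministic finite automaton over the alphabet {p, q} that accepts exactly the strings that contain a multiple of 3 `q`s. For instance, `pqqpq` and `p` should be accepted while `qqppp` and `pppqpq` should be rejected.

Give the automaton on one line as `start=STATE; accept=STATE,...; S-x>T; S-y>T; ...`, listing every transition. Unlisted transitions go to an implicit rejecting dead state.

The only thing that matters is how many `q`s have appeared, reduced mod 3. Use one state per residue: S0 for 0, …, S2 for 2. Reading `q` moves to the next residue; anything else stays put. S0 is accepting.
        p   q  
>* S0   S0  S1 
   S1   S1  S2 
   S2   S2  S0 
(> = start, * = accepting)

start=S0; accept=S0; S0-p>S0; S0-q>S1; S1-p>S1; S1-q>S2; S2-p>S2; S2-q>S0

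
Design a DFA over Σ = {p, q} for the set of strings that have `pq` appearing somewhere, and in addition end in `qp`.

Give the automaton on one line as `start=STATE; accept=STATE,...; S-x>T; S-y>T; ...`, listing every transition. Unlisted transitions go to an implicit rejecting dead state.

Build one automaton per condition and run them in lockstep. The first has 3 states tracking whether and how much of `pq` has been seen; the second has 3 states tracking how much of the suffix `qp` has currently been matched. A product state is a pair (one from each), accepting exactly when both do.
       p  q 
>  A   B  C 
   B   B  D 
   C   E  C 
   D   F  D 
   E   B  D 
 * F   G  D 
   G   G  D 
(> = start, * = accepting)

start=A; accept=F; A-p>B; A-q>C; B-p>B; B-q>D; C-p>E; C-q>C; D-p>F; D-q>D; E-p>B; E-q>D; F-p>G; F-q>D; G-p>G; G-q>D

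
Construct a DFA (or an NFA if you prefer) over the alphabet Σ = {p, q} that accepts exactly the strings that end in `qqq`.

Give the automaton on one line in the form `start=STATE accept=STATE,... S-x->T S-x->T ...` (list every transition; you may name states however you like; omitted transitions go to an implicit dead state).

Remember how much of `qqq` the current input suffix matches. State s0 means no match yet; s1 means the last symbol is `q`; s2 means the last 2 symbols are `qq`; s3 means the last 3 symbols are `qqq`. Only s3 accepts. On a mismatch, fall back to the longest proper suffix that is still a prefix of `qqq`.
With 4 states:
        p   q  
>  s0   s0  s1 
   s1   s0  s2 
   s2   s0  s3 
 * s3   s0  s3 
(> = start, * = accepting)

start=s0 accept=s3 s0-p->s0 s0-q->s1 s1-p->s0 s1-q->s2 s2-p->s0 s2-q->s3 s3-p->s0 s3-q->s3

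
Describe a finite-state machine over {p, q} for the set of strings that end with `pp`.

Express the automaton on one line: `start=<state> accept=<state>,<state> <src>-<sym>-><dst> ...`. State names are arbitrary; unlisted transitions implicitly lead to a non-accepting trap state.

start=s0 accept=s2 s0-p->s1 s0-q->s0 s1-p->s2 s1-q->s0 s2-p->s2 s2-q->s0

Let each state record the length of the longest suffix of the input read so far that is also a prefix of `pp`. s1 means the last symbol is `p`; s2 means the last 2 symbols are `pp`. Accept only at s2, where the string currently ends in `pp`.
3 states suffice.
        p   q  
>  s0   s1  s0 
   s1   s2  s0 
 * s2   s2  s0 
(> = start, * = accepting)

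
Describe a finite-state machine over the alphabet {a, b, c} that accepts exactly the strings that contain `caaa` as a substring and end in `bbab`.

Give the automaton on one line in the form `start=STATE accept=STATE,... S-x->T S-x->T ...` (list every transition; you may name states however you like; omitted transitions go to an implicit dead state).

start=q0 accept=q8 q0-a->q0 q0-b->q0 q0-c->q1 q1-a->q2 q1-b->q0 q1-c->q1 q2-a->q3 q2-b->q0 q2-c->q1 q3-a->q4 q3-b->q0 q3-c->q1 q4-a->q4 q4-b->q5 q4-c->q4 q5-a->q4 q5-b->q6 q5-c->q4 q6-a->q7 q6-b->q6 q6-c->q4 q7-a->q4 q7-b->q8 q7-c->q4 q8-a->q4 q8-b->q6 q8-c->q4

Build one automaton per condition and run them in lockstep. The first has 5 states tracking whether and how much of `caaa` has been seen; the second has 5 states tracking how much of the suffix `bbab` has currently been matched. A product state is a pair (one from each), accepting exactly when both do. Equivalent product states are then merged.
9 states suffice.
        a   b   c  
>  q0   q0  q0  q1 
   q1   q2  q0  q1 
   q2   q3  q0  q1 
   q3   q4  q0  q1 
   q4   q4  q5  q4 
   q5   q4  q6  q4 
   q6   q7  q6  q4 
   q7   q4  q8  q4 
 * q8   q4  q6  q4 
(> = start, * = accepting)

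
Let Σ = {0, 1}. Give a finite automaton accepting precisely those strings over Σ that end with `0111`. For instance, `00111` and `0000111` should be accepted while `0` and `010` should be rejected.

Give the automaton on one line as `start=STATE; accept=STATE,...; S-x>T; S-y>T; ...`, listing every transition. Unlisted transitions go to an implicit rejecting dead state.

Remember how much of `0111` the current input suffix matches. State q0 means no match yet; q1 means the last symbol is `0`; q2 means the last 2 symbols are `01`; q3 means the last 3 symbols are `011`; q4 means the last 4 symbols are `0111`. Only q4 accepts. On a mismatch, fall back to the longest proper suffix that is still a prefix of `0111`.
With 5 states:
        0   1  
>  q0   q1  q0 
   q1   q1  q2 
   q2   q1  q3 
   q3   q1  q4 
 * q4   q1  q0 
(> = start, * = accepting)

start=q0; accept=q4; q0-0>q1; q0-1>q0; q1-0>q1; q1-1>q2; q2-0>q1; q2-1>q3; q3-0>q1; q3-1>q4; q4-0>q1; q4-1>q0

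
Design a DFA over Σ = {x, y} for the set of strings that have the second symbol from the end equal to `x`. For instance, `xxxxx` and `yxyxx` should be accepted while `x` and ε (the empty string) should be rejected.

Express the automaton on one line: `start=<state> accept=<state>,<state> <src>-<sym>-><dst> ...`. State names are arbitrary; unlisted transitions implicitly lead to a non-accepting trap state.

start=q0 accept=q3,q4 q0-x->q1 q0-y->q2 q1-x->q3 q1-y->q4 q2-x->q5 q2-y->q6 q3-x->q3 q3-y->q4 q4-x->q5 q4-y->q6 q5-x->q3 q5-y->q4 q6-x->q5 q6-y->q6

Because acceptance depends on a position counted from the end, the machine has to buffer the most recent 2 symbols. Make each state the string of the last up-to-2 symbols read; on input `x` shift the window left and append `x`. Accept when the buffered window has length 2 and begins with `x`.
With 7 states:
        x   y  
>  q0   q1  q2 
   q1   q3  q4 
   q2   q5  q6 
 * q3   q3  q4 
 * q4   q5  q6 
   q5   q3  q4 
   q6   q5  q6 
(> = start, * = accepting)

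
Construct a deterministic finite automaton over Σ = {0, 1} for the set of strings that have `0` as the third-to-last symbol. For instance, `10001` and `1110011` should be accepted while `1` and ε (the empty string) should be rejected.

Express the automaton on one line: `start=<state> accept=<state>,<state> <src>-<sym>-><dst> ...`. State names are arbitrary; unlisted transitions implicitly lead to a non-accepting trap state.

Because acceptance depends on a position counted from the end, the machine has to buffer the most recent 3 symbols. Make each state the string of the last up-to-3 symbols read; on input `x` shift the window left and append `x`. Accept when the buffered window has length 3 and begins with `0`.
          0    1  
>  s0     s1   s2 
   s1     s3   s4 
   s2     s5   s6 
   s3     s7   s8 
   s4     s9  s10 
   s5    s11  s12 
   s6    s13  s14 
 * s7     s7   s8 
 * s8     s9  s10 
 * s9    s11  s12 
 * s10   s13  s14 
   s11    s7   s8 
   s12    s9  s10 
   s13   s11  s12 
   s14   s13  s14 
(> = start, * = accepting)

start=s0 accept=s7,s8,s9,s10 s0-0->s1 s0-1->s2 s1-0->s3 s1-1->s4 s2-0->s5 s2-1->s6 s3-0->s7 s3-1->s8 s4-0->s9 s4-1->s10 s5-0->s11 s5-1->s12 s6-0->s13 s6-1->s14 s7-0->s7 s7-1->s8 s8-0->s9 s8-1->s10 s9-0->s11 s9-1->s12 s10-0->s13 s10-1->s14 s11-0->s7 s11-1->s8 s12-0->s9 s12-1->s10 s13-0->s11 s13-1->s12 s14-0->s13 s14-1->s14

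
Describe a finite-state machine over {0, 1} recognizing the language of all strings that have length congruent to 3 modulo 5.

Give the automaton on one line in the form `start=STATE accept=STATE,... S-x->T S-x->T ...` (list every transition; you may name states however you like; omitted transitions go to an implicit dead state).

start=q0 accept=q3 q0-0->q1 q0-1->q1 q1-0->q2 q1-1->q2 q2-0->q3 q2-1->q3 q3-0->q4 q3-1->q4 q4-0->q0 q4-1->q0

Count input length modulo 5: every symbol advances one step around the cycle q0 → q1 → q2 → q3 → q4 → q0. Accept at q3.
        0   1  
>  q0   q1  q1 
   q1   q2  q2 
   q2   q3  q3 
 * q3   q4  q4 
   q4   q0  q0 
(> = start, * = accepting)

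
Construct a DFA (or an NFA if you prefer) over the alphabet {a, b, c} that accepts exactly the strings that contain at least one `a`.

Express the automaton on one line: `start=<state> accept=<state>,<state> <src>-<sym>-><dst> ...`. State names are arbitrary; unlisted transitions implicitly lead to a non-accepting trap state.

start=q0 accept=q1,q2 q0-a->q1 q0-b->q0 q0-c->q0 q1-a->q2 q1-b->q1 q1-c->q1 q2-a->q2 q2-b->q2 q2-c->q2

Count `a`s, saturating at 2: state q0 means no `a` yet, q1 means one `a` seen, q2 means more than one. Each `a` increments (capped at q2); other symbols loop. Accept from {q1, q2}.
A 3-state machine:
        a   b   c  
>  q0   q1  q0  q0 
 * q1   q2  q1  q1 
 * q2   q2  q2  q2 
(> = start, * = accepting)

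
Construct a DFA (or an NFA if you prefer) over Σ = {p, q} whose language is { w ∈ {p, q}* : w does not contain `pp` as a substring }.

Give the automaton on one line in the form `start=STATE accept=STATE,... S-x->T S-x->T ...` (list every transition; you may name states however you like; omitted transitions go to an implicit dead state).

Track partial matches of the forbidden pattern `pp`. State s2 is a dead state reached once `pp` has occurred; every other state accepts. s0 means no part of `pp` is currently matched.
3 states suffice.
        p   q  
>* s0   s1  s0 
 * s1   s2  s0 
   s2   s2  s2 
(> = start, * = accepting)

start=s0 accept=s0,s1 s0-p->s1 s0-q->s0 s1-p->s2 s1-q->s0 s2-p->s2 s2-q->s2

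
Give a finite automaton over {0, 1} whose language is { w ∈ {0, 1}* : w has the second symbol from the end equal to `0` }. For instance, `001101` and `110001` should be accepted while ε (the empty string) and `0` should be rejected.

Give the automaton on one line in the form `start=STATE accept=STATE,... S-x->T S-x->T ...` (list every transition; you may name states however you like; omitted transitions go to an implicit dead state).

start=A accept=D,E A-0->B A-1->C B-0->D B-1->E C-0->F C-1->G D-0->D D-1->E E-0->F E-1->G F-0->D F-1->E G-0->F G-1->G

Because acceptance depends on a position counted from the end, the machine has to buffer the most recent 2 symbols. Make each state the string of the last up-to-2 symbols read; on input `x` shift the window left and append `x`. Accept when the buffered window has length 2 and begins with `0`.
       0  1 
>  A   B  C 
   B   D  E 
   C   F  G 
 * D   D  E 
 * E   F  G 
   F   D  E 
   G   F  G 
(> = start, * = accepting)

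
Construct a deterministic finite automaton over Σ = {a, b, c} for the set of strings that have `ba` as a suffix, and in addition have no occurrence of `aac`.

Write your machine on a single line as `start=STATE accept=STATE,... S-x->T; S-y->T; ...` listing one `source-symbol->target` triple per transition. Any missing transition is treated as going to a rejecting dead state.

Handle the two conditions separately and then intersect. The first has 3 states tracking how much of the suffix `ba` has currently been matched; the second has 4 states tracking partial matches of the forbidden pattern `aac`. A product state is a pair (one from each), accepting exactly when both do. Minimizing collapses redundant product states.
A 6-state machine:
        a   b   c  
>  S0   S1  S2  S0 
   S1   S3  S2  S0 
   S2   S4  S2  S0 
   S3   S3  S2  S5 
 * S4   S3  S2  S0 
   S5   S5  S5  S5 
(> = start, * = accepting)

start=S0; accept=S4; S0-a->S1; S0-b->S2; S0-c->S0; S1-a->S3; S1-b->S2; S1-c->S0; S2-a->S4; S2-b->S2; S2-c->S0; S3-a->S3; S3-b->S2; S3-c->S5; S4-a->S3; S4-b->S2; S4-c->S0; S5-a->S5; S5-b->S5; S5-c->S5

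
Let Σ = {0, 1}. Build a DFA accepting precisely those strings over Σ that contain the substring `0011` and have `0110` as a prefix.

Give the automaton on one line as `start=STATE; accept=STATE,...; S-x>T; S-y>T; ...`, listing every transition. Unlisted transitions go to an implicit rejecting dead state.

Build one automaton per condition and run them in lockstep. One (5 states) tracks whether and how much of `0011` has been seen; the other (6 states) tracks whether the input so far still matches the prefix `0110`. Each combined state is a pair, one component from each; accept when both components accept. After merging equivalent states the machine shrinks.
With 10 states:
        0   1  
>  s0   s1  s2 
   s1   s2  s3 
   s2   s2  s2 
   s3   s2  s4 
   s4   s5  s2 
   s5   s6  s7 
   s6   s6  s8 
   s7   s5  s7 
   s8   s5  s9 
 * s9   s9  s9 
(> = start, * = accepting)

start=s0; accept=s9; s0-0>s1; s0-1>s2; s1-0>s2; s1-1>s3; s2-0>s2; s2-1>s2; s3-0>s2; s3-1>s4; s4-0>s5; s4-1>s2; s5-0>s6; s5-1>s7; s6-0>s6; s6-1>s8; s7-0>s5; s7-1>s7; s8-0>s5; s8-1>s9; s9-0>s9; s9-1>s9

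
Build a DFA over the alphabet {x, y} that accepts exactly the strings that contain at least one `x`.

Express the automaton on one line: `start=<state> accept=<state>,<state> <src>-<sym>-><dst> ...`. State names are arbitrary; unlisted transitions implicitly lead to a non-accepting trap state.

Count `x`s, saturating at 2: state s0 means no `x` yet, s1 means one `x` seen, s2 means more than one. Each `x` increments (capped at s2); other symbols loop. Accept from {s1, s2}.
3 states suffice.
        x   y  
>  s0   s1  s0 
 * s1   s2  s1 
 * s2   s2  s2 
(> = start, * = accepting)

start=s0 accept=s1,s2 s0-x->s1 s0-y->s0 s1-x->s2 s1-y->s1 s2-x->s2 s2-y->s2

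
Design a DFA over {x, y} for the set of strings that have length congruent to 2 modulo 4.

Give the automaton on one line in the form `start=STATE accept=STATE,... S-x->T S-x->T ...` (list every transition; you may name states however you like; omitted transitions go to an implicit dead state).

start=S0 accept=S2 S0-x->S1 S0-y->S1 S1-x->S2 S1-y->S2 S2-x->S3 S2-y->S3 S3-x->S0 S3-y->S0

Only the length mod 4 matters, so use a 4-cycle: from any state, every input symbol moves to the next state, wrapping S3 back to S0. Mark S2 accepting.
With 4 states:
        x   y  
>  S0   S1  S1 
   S1   S2  S2 
 * S2   S3  S3 
   S3   S0  S0 
(> = start, * = accepting)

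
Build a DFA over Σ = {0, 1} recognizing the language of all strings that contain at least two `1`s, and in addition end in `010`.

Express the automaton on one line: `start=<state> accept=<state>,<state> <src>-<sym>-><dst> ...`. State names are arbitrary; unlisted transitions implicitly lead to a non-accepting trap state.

Run two small machines in parallel and take their product. One (4 states) tracks the count of `1`s, saturating at 3; the other (4 states) tracks how much of the suffix `010` has currently been matched. Each combined state is a pair, one component from each; accept when both components accept. Minimizing collapses redundant product states.
With 5 states:
        0   1  
>  q0   q0  q1 
   q1   q2  q1 
   q2   q2  q3 
   q3   q4  q1 
 * q4   q2  q3 
(> = start, * = accepting)

start=q0 accept=q4 q0-0->q0 q0-1->q1 q1-0->q2 q1-1->q1 q2-0->q2 q2-1->q3 q3-0->q4 q3-1->q1 q4-0->q2 q4-1->q3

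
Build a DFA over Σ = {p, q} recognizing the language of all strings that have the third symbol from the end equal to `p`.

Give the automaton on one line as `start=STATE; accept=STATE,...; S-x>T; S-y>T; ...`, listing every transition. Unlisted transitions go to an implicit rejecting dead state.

Because acceptance depends on a position counted from the end, the machine has to buffer the most recent 3 symbols. Make each state the string of the last up-to-3 symbols read; on input `x` shift the window left and append `x`. Accept when the buffered window has length 3 and begins with `p`.
       p  q 
>  A   B  C 
   B   D  E 
   C   F  G 
   D   H  I 
   E   J  K 
   F   L  M 
   G   N  O 
 * H   H  I 
 * I   J  K 
 * J   L  M 
 * K   N  O 
   L   H  I 
   M   J  K 
   N   L  M 
   O   N  O 
(> = start, * = accepting)

start=A; accept=H,I,J,K; A-p>B; A-q>C; B-p>D; B-q>E; C-p>F; C-q>G; D-p>H; D-q>I; E-p>J; E-q>K; F-p>L; F-q>M; G-p>N; G-q>O; H-p>H; H-q>I; I-p>J; I-q>K; J-p>L; J-q>M; K-p>N; K-q>O; L-p>H; L-q>I; M-p>J; M-q>K; N-p>L; N-q>M; O-p>N; O-q>O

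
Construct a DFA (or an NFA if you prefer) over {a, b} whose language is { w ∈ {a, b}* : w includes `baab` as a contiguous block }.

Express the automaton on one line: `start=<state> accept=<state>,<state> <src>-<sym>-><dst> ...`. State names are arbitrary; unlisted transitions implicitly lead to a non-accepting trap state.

States q0..q3 record the length of the longest prefix of `baab` that matches the current input suffix. Reaching q4 means `baab` has been seen, and we stay there forever. Accept from q4.
A 5-state machine:
        a   b  
>  q0   q0  q1 
   q1   q2  q1 
   q2   q3  q1 
   q3   q0  q4 
 * q4   q4  q4 
(> = start, * = accepting)

start=q0 accept=q4 q0-a->q0 q0-b->q1 q1-a->q2 q1-b->q1 q2-a->q3 q2-b->q1 q3-a->q0 q3-b->q4 q4-a->q4 q4-b->q4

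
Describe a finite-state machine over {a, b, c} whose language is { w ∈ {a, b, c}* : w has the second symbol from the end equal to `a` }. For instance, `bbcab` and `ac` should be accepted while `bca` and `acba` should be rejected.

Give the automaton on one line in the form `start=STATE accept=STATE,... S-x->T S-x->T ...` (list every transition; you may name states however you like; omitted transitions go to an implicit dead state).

start=q0 accept=q4,q5,q6 q0-a->q1 q0-b->q2 q0-c->q3 q1-a->q4 q1-b->q5 q1-c->q6 q2-a->q7 q2-b->q8 q2-c->q9 q3-a->q10 q3-b->q11 q3-c->q12 q4-a->q4 q4-b->q5 q4-c->q6 q5-a->q7 q5-b->q8 q5-c->q9 q6-a->q10 q6-b->q11 q6-c->q12 q7-a->q4 q7-b->q5 q7-c->q6 q8-a->q7 q8-b->q8 q8-c->q9 q9-a->q10 q9-b->q11 q9-c->q12 q10-a->q4 q10-b->q5 q10-c->q6 q11-a->q7 q11-b->q8 q11-c->q9 q12-a->q10 q12-b->q11 q12-c->q12

Because acceptance depends on a position counted from the end, the machine has to buffer the most recent 2 symbols. Make each state the string of the last up-to-2 symbols read; on input `x` shift the window left and append `x`. Accept when the buffered window has length 2 and begins with `a`.
With 13 states:
          a    b    c  
>  q0     q1   q2   q3 
   q1     q4   q5   q6 
   q2     q7   q8   q9 
   q3    q10  q11  q12 
 * q4     q4   q5   q6 
 * q5     q7   q8   q9 
 * q6    q10  q11  q12 
   q7     q4   q5   q6 
   q8     q7   q8   q9 
   q9    q10  q11  q12 
   q10    q4   q5   q6 
   q11    q7   q8   q9 
   q12   q10  q11  q12 
(> = start, * = accepting)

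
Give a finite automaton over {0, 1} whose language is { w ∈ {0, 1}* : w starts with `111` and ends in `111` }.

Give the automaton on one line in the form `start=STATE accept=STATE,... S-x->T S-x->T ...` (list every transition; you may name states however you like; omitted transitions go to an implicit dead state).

start=A accept=E A-0->B A-1->C B-0->B B-1->B C-0->B C-1->D D-0->B D-1->E E-0->F E-1->E F-0->F F-1->G G-0->F G-1->H H-0->F H-1->E

Build one automaton per condition and run them in lockstep. One (5 states) tracks whether the input so far still matches the prefix `111`; the other (4 states) tracks how much of the suffix `111` has currently been matched. Each combined state is a pair, one component from each; accept when both components accept. Minimizing collapses redundant product states.
With 8 states:
       0  1 
>  A   B  C 
   B   B  B 
   C   B  D 
   D   B  E 
 * E   F  E 
   F   F  G 
   G   F  H 
   H   F  E 
(> = start, * = accepting)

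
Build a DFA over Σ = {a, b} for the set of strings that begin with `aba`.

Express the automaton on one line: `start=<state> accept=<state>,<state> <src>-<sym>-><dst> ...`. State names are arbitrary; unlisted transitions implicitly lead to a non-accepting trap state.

start=q0 accept=q3 q0-a->q1 q0-b->q4 q1-a->q4 q1-b->q2 q2-a->q3 q2-b->q4 q3-a->q3 q3-b->q3 q4-a->q4 q4-b->q4

Check the first 3 symbols one by one: q0 through q2 record how many have matched `aba` so far; any wrong symbol goes to the dead state q4. After all 3 match we enter the accepting sink q3.
5 states suffice.
        a   b  
>  q0   q1  q4 
   q1   q4  q2 
   q2   q3  q4 
 * q3   q3  q3 
   q4   q4  q4 
(> = start, * = accepting)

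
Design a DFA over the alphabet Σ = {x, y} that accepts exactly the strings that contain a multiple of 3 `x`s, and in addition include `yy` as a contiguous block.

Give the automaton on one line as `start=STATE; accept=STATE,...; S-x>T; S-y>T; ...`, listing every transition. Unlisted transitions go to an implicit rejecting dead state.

start=q0; accept=q5; q0-x>q1; q0-y>q2; q1-x>q3; q1-y>q4; q2-x>q1; q2-y>q5; q3-x>q0; q3-y>q6; q4-x>q3; q4-y>q7; q5-x>q7; q5-y>q5; q6-x>q0; q6-y>q8; q7-x>q8; q7-y>q7; q8-x>q5; q8-y>q8

Handle the two conditions separately and then intersect. One (3 states) tracks the count of `x`s modulo 3; the other (3 states) tracks whether and how much of `yy` has been seen. Each combined state is a pair, one component from each; accept when both components accept.
        x   y  
>  q0   q1  q2 
   q1   q3  q4 
   q2   q1  q5 
   q3   q0  q6 
   q4   q3  q7 
 * q5   q7  q5 
   q6   q0  q8 
   q7   q8  q7 
   q8   q5  q8 
(> = start, * = accepting)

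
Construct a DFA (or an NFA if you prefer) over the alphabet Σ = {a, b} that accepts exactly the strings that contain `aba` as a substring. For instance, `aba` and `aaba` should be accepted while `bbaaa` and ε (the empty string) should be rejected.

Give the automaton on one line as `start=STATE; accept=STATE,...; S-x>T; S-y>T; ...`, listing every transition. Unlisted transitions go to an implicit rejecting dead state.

start=q0; accept=q3; q0-a>q1; q0-b>q0; q1-a>q1; q1-b>q2; q2-a>q3; q2-b>q0; q3-a>q3; q3-b>q3

Track how much of `aba` has been matched so far: state q0 is no progress, q3 is the absorbing accept state reached once `aba` has occurred. Intermediate states record partial matches; on a mismatch, fall back to the longest reusable overlap.
A 4-state machine:
        a   b  
>  q0   q1  q0 
   q1   q1  q2 
   q2   q3  q0 
 * q3   q3  q3 
(> = start, * = accepting)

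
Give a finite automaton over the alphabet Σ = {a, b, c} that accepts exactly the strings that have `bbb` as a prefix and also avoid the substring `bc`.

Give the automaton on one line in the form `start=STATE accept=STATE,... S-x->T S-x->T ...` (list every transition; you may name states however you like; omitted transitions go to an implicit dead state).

start=q0 accept=q4,q5 q0-a->q1 q0-b->q2 q0-c->q1 q1-a->q1 q1-b->q1 q1-c->q1 q2-a->q1 q2-b->q3 q2-c->q1 q3-a->q1 q3-b->q4 q3-c->q1 q4-a->q5 q4-b->q4 q4-c->q1 q5-a->q5 q5-b->q4 q5-c->q5

Build one automaton per condition and run them in lockstep. One (5 states) tracks whether the input so far still matches the prefix `bbb`; the other (3 states) tracks partial matches of the forbidden pattern `bc`. Each combined state is a pair, one component from each; accept when both components accept. After merging equivalent states the machine shrinks.
        a   b   c  
>  q0   q1  q2  q1 
   q1   q1  q1  q1 
   q2   q1  q3  q1 
   q3   q1  q4  q1 
 * q4   q5  q4  q1 
 * q5   q5  q4  q5 
(> = start, * = accepting)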